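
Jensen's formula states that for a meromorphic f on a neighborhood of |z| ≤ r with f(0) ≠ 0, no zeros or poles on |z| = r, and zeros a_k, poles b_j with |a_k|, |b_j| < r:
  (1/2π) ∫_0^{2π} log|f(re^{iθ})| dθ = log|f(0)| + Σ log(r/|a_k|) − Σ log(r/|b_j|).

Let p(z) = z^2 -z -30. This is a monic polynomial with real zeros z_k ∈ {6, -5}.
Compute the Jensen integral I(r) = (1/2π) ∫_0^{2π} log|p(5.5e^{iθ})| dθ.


Zeros: -5, 6; r = 5.5.
Inside |z| < r: -5. Outside (|z| ≥ r): 6.
p(0) = -30, so log|p(0)| = log(30) = 3.4012.
Apply Jensen: I(r) = log|p(0)| + Σ_k log(r/|z_k|), summed over zeros inside |z| < r.
  log(r/|z_k|) for z_k = -5: log(5.5/5) = 0.0953
  Outside zeros (6) contribute nothing to the Jensen sum.
Sum over inside zeros: 0.0953.
I(r) = log|p(0)| + (inside sum) = 3.4012 + 0.0953 = 3.4965.
Note: since some zeros are outside |z| ≤ r, the simplified n·log(r) form does NOT apply — only the inside zeros contribute.

I(r) ≈ 3.4965.


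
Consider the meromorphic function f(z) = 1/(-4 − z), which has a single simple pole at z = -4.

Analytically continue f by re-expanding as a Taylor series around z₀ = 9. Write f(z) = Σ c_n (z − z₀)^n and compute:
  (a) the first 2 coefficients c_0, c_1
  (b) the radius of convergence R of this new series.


Let w = z − z₀, so z = z₀ + w.
Then -4 − z = -4 − (z₀ + w) = (-4 − z₀) − w = -13 − w.
f(z) = 1/(-13 − w) = (1/(-13)) · 1/(1 − w/(-13)) = Σ_{n≥0} w^n / (-13)^(n+1).
So c_n = 1/(-13)^(n+1):
  c_0 = 1/(-13)^1 = -1/13.
  c_1 = 1/(-13)^2 = 1/169.
The series is valid for |w/d| < 1, i.e. |z − z₀| < |d|.
Radius of convergence: R = |-4 − z₀| = |-13| = 13 (distance from z₀ to the singularity z = -4).

c_0 = -1/13, c_1 = 1/169; R = 13.


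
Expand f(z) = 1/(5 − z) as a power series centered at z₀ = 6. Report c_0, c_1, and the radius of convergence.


Let w = z − z₀, so z = z₀ + w.
Then 5 − z = 5 − (z₀ + w) = (5 − z₀) − w = -1 − w.
f(z) = 1/(-1 − w) = (1/(-1)) · 1/(1 − w/(-1)) = Σ_{n≥0} w^n / (-1)^(n+1).
So c_n = 1/(-1)^(n+1):
  c_0 = 1/(-1)^1 = -1.
  c_1 = 1/(-1)^2 = 1.
The series is valid for |w/d| < 1, i.e. |z − z₀| < |d|.
Radius of convergence: R = |5 − z₀| = |-1| = 1 (distance from z₀ to the singularity z = 5).

c_0 = -1, c_1 = 1; R = 1.


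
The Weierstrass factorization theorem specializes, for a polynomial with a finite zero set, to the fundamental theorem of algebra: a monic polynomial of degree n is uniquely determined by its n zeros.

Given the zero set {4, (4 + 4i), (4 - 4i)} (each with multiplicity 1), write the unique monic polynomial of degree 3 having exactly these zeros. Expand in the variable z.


The polynomial is p(z) = ∏_{α ∈ S} (z − α), where S = {4, (4 + 4i), (4 - 4i)}.
Expanding the product yields: p(z) = z^3 -12·z^2 + 64·z -128.
Note conjugate pairs combine to real quadratics: (z − (4+4i))(z − (4−4i)) = z² − 8z + 32.
The resulting polynomial has degree 3 and real coefficients as required.

p(z) = z^3 -12·z^2 + 64·z -128.


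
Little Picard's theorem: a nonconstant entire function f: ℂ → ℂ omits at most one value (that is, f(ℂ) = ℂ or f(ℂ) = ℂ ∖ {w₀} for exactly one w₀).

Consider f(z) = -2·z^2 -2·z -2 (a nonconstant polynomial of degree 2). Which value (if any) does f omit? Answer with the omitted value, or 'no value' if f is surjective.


Little Picard bounds the complement of f(ℂ) to at most one point.
For every w ∈ ℂ, the equation p(z) − w = 0 is a nonconstant polynomial in z and hence has at least one root by the fundamental theorem of algebra. So p is surjective onto ℂ, omitting no value.

Omitted value: no value.


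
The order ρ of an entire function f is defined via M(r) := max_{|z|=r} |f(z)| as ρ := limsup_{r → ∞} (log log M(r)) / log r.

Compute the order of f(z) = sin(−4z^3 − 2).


Write sin(w) = (e^{iw} ± e^{−iw})/(2 or 2i), so |sin(w)| ≤ e^{|w|}. With w = −4z^3 − 2, |w| ≤ 4r^3 + 2 on |z|=r, giving M(r) ≤ e^{4r^3 + 2} and ρ ≤ 3. For the lower bound, choose z on |z|=r with -4z^3 purely imaginary of modulus 4r^3; then |sin(−4z^3 − 2)| grows like e^{4r^3}/2, so ρ ≥ 3. Hence ρ = 3.
Therefore ρ = 3.

Order ρ = 3.


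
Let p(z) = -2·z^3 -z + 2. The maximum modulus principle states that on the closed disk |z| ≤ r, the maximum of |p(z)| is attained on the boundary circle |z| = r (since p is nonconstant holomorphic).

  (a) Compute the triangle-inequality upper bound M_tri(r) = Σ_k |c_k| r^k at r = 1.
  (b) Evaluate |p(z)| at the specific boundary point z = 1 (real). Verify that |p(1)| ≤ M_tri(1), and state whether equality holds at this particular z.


Coefficients: c_0 = 2, c_1 = -1, c_2 = 0, c_3 = -2. Radius r = 1.
Part (a). Triangle bound: M_tri(r) = Σ_k |c_k| r^k
  = |2|·1^0 + |-1|·1^1 + |0|·1^2 + |-2|·1^3
  = 2 + 1 + 0 + 2 = 5.
This bounds M(r) := max_{|z|=r} |p(z)| from above; equality holds iff all terms c_k z^k can be made to align in phase at a single z on |z|=r.
Part (b). At z = 1 (real, on the circle |z| = r):
  p(1) = (2)·1^0 + (-1)·1^1 + (0)·1^2 + (-2)·1^3 = -1.
  |p(1)| = 1.
Check: |p(1)| = 1 ≤ 5 = M_tri(1). ✓ Equality does not hold at z = 1 (the coefficients have mixed signs, so the terms do not all align in phase there).

M_tri(1) = 5; |p(1)| = 1; equality at z=1: no.


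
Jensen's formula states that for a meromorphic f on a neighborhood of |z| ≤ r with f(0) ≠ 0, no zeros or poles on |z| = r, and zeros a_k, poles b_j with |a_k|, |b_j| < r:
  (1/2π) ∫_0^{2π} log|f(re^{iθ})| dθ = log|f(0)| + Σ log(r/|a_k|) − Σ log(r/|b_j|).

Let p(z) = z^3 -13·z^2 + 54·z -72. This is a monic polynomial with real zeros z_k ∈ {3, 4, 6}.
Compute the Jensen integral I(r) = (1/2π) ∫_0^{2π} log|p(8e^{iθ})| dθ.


Zeros: 3, 4, 6; r = 8.
Inside |z| < r: 3, 4, 6. Outside (|z| ≥ r): ∅.
p(0) = -72, so log|p(0)| = log(72) = 4.2767.
Apply Jensen: I(r) = log|p(0)| + Σ_k log(r/|z_k|), summed over zeros inside |z| < r.
  log(r/|z_k|) for z_k = 3: log(8/3) = 0.9808
  log(r/|z_k|) for z_k = 4: log(8/4) = 0.6931
  log(r/|z_k|) for z_k = 6: log(8/6) = 0.2877
Sum over inside zeros: 1.9617.
I(r) = log|p(0)| + (inside sum) = 4.2767 + 1.9617 = 6.2383.
Closed form (all zeros inside, monic): I(r) = n·log(r) = 3·log(8) = 6.2383. ✓

I(r) ≈ 6.2383.


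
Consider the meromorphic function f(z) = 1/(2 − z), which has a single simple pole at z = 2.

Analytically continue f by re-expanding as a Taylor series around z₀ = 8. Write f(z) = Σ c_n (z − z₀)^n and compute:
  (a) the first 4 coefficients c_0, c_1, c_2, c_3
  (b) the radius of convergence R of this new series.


Let w = z − z₀, so z = z₀ + w.
Then 2 − z = 2 − (z₀ + w) = (2 − z₀) − w = -6 − w.
f(z) = 1/(-6 − w) = (1/(-6)) · 1/(1 − w/(-6)) = Σ_{n≥0} w^n / (-6)^(n+1).
So c_n = 1/(-6)^(n+1):
  c_0 = 1/(-6)^1 = -1/6.
  c_1 = 1/(-6)^2 = 1/36.
  c_2 = 1/(-6)^3 = -1/216.
  c_3 = 1/(-6)^4 = 1/1296.
The series is valid for |w/d| < 1, i.e. |z − z₀| < |d|.
Radius of convergence: R = |2 − z₀| = |-6| = 6 (distance from z₀ to the singularity z = 2).

c_0 = -1/6, c_1 = 1/36, c_2 = -1/216, c_3 = 1/1296; R = 6.


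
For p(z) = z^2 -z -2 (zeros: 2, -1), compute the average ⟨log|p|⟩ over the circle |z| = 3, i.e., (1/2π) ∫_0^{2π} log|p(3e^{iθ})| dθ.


Zeros: -1, 2; r = 3.
Inside |z| < r: -1, 2. Outside (|z| ≥ r): ∅.
p(0) = -2, so log|p(0)| = log(2) = 0.6931.
Apply Jensen: I(r) = log|p(0)| + Σ_k log(r/|z_k|), summed over zeros inside |z| < r.
  log(r/|z_k|) for z_k = 2: log(3/2) = 0.4055
  log(r/|z_k|) for z_k = -1: log(3/1) = 1.0986
Sum over inside zeros: 1.5041.
I(r) = log|p(0)| + (inside sum) = 0.6931 + 1.5041 = 2.1972.
Closed form (all zeros inside, monic): I(r) = n·log(r) = 2·log(3) = 2.1972. ✓

I(r) ≈ 2.1972.


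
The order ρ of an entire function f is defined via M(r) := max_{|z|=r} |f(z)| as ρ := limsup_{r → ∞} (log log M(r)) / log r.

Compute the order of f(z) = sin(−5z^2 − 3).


Write sin(w) = (e^{iw} ± e^{−iw})/(2 or 2i), so |sin(w)| ≤ e^{|w|}. With w = −5z^2 − 3, |w| ≤ 5r^2 + 3 on |z|=r, giving M(r) ≤ e^{5r^2 + 3} and ρ ≤ 2. For the lower bound, choose z on |z|=r with -5z^2 purely imaginary of modulus 5r^2; then |sin(−5z^2 − 3)| grows like e^{5r^2}/2, so ρ ≥ 2. Hence ρ = 2.
Therefore ρ = 2.

Order ρ = 2.


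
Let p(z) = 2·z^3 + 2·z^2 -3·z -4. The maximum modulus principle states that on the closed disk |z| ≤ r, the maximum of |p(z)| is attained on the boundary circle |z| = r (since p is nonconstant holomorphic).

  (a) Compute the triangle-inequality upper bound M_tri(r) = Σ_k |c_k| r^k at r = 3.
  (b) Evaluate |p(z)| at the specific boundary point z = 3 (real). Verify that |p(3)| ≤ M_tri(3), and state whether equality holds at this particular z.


Coefficients: c_0 = -4, c_1 = -3, c_2 = 2, c_3 = 2. Radius r = 3.
Part (a). Triangle bound: M_tri(r) = Σ_k |c_k| r^k
  = |-4|·3^0 + |-3|·3^1 + |2|·3^2 + |2|·3^3
  = 4 + 9 + 18 + 54 = 85.
This bounds M(r) := max_{|z|=r} |p(z)| from above; equality holds iff all terms c_k z^k can be made to align in phase at a single z on |z|=r.
Part (b). At z = 3 (real, on the circle |z| = r):
  p(3) = (-4)·3^0 + (-3)·3^1 + (2)·3^2 + (2)·3^3 = 59.
  |p(3)| = 59.
Check: |p(3)| = 59 ≤ 85 = M_tri(3). ✓ Equality does not hold at z = 3 (the coefficients have mixed signs, so the terms do not all align in phase there).

M_tri(3) = 85; |p(3)| = 59; equality at z=3: no.


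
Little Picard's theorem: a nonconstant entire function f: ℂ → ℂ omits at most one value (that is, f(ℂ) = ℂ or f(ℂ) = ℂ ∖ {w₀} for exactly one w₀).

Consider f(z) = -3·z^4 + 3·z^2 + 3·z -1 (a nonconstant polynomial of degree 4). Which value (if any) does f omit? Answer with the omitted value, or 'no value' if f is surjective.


Little Picard bounds the complement of f(ℂ) to at most one point.
For every w ∈ ℂ, the equation p(z) − w = 0 is a nonconstant polynomial in z and hence has at least one root by the fundamental theorem of algebra. So p is surjective onto ℂ, omitting no value.

Omitted value: no value.


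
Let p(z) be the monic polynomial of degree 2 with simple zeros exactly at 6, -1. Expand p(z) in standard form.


The polynomial is p(z) = ∏_{α ∈ S} (z − α), where S = {6, -1}.
Expanding the product yields: p(z) = z^2 -5·z -6.
The resulting polynomial has degree 2 and real coefficients as required.

p(z) = z^2 -5·z -6.


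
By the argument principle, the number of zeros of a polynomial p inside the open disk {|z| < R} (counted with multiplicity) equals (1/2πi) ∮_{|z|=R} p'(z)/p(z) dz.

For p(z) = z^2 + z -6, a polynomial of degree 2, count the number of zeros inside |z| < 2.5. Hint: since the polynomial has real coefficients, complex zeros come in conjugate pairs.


The zeros of p are: 2, -3.
Their magnitudes are: 2, 3.
Zeros with |z| < R = 2.5: 2.
Count = 1.
By the argument principle, (1/2πi) ∮_{|z|=R} p'(z)/p(z) dz equals exactly this count.

Number of zeros inside |z| < 2.5: 1.


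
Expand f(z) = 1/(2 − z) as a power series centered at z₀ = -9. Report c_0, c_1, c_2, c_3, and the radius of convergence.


Let w = z − z₀, so z = z₀ + w.
Then 2 − z = 2 − (z₀ + w) = (2 − z₀) − w = 11 − w.
f(z) = 1/(11 − w) = (1/(11)) · 1/(1 − w/(11)) = Σ_{n≥0} w^n / (11)^(n+1).
So c_n = 1/(11)^(n+1):
  c_0 = 1/(11)^1 = 1/11.
  c_1 = 1/(11)^2 = 1/121.
  c_2 = 1/(11)^3 = 1/1331.
  c_3 = 1/(11)^4 = 1/14641.
The series is valid for |w/d| < 1, i.e. |z − z₀| < |d|.
Radius of convergence: R = |2 − z₀| = |11| = 11 (distance from z₀ to the singularity z = 2).

c_0 = 1/11, c_1 = 1/121, c_2 = 1/1331, c_3 = 1/14641; R = 11.


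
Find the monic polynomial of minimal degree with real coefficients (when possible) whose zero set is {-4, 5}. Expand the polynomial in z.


The polynomial is p(z) = ∏_{α ∈ S} (z − α), where S = {-4, 5}.
Expanding the product yields: p(z) = z^2 -z -20.
The resulting polynomial has degree 2 and real coefficients as required.

p(z) = z^2 -z -20.


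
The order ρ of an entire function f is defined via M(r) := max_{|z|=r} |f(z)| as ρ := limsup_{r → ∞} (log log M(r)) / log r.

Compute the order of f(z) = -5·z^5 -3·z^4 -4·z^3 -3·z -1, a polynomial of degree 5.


|f(z)| ≤ Σ|c_k|·r^k = O(r^5) as r → ∞. Polynomial growth is O(e^{r^ε}) for every ε > 0 (since r^5/e^{r^ε} → 0), so ρ ≤ ε for all ε > 0, i.e. ρ = 0. Every nonconstant polynomial has order 0.
Therefore ρ = 0.

Order ρ = 0.


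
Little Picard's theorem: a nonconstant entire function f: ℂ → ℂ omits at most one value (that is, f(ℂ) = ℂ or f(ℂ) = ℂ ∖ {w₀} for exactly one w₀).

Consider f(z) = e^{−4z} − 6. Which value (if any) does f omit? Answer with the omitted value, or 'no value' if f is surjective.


Little Picard bounds the complement of f(ℂ) to at most one point.
e^{−4z} is never zero on ℂ, so 1·e^{−4z} takes every value in ℂ ∖ {0}. Adding -6 shifts the range to ℂ ∖ {-6}. Thus f omits exactly the value -6.

Omitted value: -6.


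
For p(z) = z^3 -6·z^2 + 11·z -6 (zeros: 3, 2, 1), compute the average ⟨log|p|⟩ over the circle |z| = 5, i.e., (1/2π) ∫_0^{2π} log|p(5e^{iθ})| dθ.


Zeros: 1, 2, 3; r = 5.
Inside |z| < r: 1, 2, 3. Outside (|z| ≥ r): ∅.
p(0) = -6, so log|p(0)| = log(6) = 1.7918.
Apply Jensen: I(r) = log|p(0)| + Σ_k log(r/|z_k|), summed over zeros inside |z| < r.
  log(r/|z_k|) for z_k = 3: log(5/3) = 0.5108
  log(r/|z_k|) for z_k = 2: log(5/2) = 0.9163
  log(r/|z_k|) for z_k = 1: log(5/1) = 1.6094
Sum over inside zeros: 3.0366.
I(r) = log|p(0)| + (inside sum) = 1.7918 + 3.0366 = 4.8283.
Closed form (all zeros inside, monic): I(r) = n·log(r) = 3·log(5) = 4.8283. ✓

I(r) ≈ 4.8283.


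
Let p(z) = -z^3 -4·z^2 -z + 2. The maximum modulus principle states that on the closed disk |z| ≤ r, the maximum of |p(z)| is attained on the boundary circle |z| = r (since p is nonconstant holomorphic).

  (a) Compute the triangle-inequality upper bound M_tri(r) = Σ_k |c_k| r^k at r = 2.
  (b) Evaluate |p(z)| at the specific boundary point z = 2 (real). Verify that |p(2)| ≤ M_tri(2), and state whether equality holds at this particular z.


Coefficients: c_0 = 2, c_1 = -1, c_2 = -4, c_3 = -1. Radius r = 2.
Part (a). Triangle bound: M_tri(r) = Σ_k |c_k| r^k
  = |2|·2^0 + |-1|·2^1 + |-4|·2^2 + |-1|·2^3
  = 2 + 2 + 16 + 8 = 28.
This bounds M(r) := max_{|z|=r} |p(z)| from above; equality holds iff all terms c_k z^k can be made to align in phase at a single z on |z|=r.
Part (b). At z = 2 (real, on the circle |z| = r):
  p(2) = (2)·2^0 + (-1)·2^1 + (-4)·2^2 + (-1)·2^3 = -24.
  |p(2)| = 24.
Check: |p(2)| = 24 ≤ 28 = M_tri(2). ✓ Equality does not hold at z = 2 (the coefficients have mixed signs, so the terms do not all align in phase there).

M_tri(2) = 28; |p(2)| = 24; equality at z=2: no.


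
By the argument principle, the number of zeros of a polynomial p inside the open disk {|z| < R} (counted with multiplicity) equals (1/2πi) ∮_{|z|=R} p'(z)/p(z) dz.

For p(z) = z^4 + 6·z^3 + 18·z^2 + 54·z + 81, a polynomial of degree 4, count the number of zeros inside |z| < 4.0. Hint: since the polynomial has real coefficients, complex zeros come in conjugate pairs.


The zeros of p are: -3, (0 + 3i), (0 - 3i), -3.
Their magnitudes are: 3, 3, 3, 3.
Zeros with |z| < R = 4.0: -3, (0 + 3i), (0 - 3i), -3.
Count = 4.
By the argument principle, (1/2πi) ∮_{|z|=R} p'(z)/p(z) dz equals exactly this count.

Number of zeros inside |z| < 4.0: 4.


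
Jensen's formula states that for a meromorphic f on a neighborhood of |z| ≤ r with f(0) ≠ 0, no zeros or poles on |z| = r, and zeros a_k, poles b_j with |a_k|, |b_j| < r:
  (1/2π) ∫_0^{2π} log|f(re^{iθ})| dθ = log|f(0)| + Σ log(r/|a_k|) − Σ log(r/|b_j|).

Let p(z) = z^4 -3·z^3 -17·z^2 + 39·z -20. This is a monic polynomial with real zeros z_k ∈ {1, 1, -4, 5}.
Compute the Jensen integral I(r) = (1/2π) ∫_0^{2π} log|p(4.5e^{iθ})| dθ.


Zeros: -4, 1, 1, 5; r = 4.5.
Inside |z| < r: -4, 1, 1. Outside (|z| ≥ r): 5.
p(0) = -20, so log|p(0)| = log(20) = 2.9957.
Apply Jensen: I(r) = log|p(0)| + Σ_k log(r/|z_k|), summed over zeros inside |z| < r.
  log(r/|z_k|) for z_k = 1: log(4.5/1) = 1.5041
  log(r/|z_k|) for z_k = 1: log(4.5/1) = 1.5041
  log(r/|z_k|) for z_k = -4: log(4.5/4) = 0.1178
  Outside zeros (5) contribute nothing to the Jensen sum.
Sum over inside zeros: 3.1259.
I(r) = log|p(0)| + (inside sum) = 2.9957 + 3.1259 = 6.1217.
Note: since some zeros are outside |z| ≤ r, the simplified n·log(r) form does NOT apply — only the inside zeros contribute.

I(r) ≈ 6.1217.


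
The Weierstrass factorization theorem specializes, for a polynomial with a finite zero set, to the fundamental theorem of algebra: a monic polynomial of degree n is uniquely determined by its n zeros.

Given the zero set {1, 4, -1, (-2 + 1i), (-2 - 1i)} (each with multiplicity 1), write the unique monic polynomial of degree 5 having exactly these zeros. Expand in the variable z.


The polynomial is p(z) = ∏_{α ∈ S} (z − α), where S = {1, 4, -1, (-2 + 1i), (-2 - 1i)}.
Expanding the product yields: p(z) = z^5 -12·z^3 -20·z^2 + 11·z + 20.
Note conjugate pairs combine to real quadratics: (z − (-2+1i))(z − (-2−1i)) = z² + 4z + 5.
The resulting polynomial has degree 5 and real coefficients as required.

p(z) = z^5 -12·z^3 -20·z^2 + 11·z + 20.


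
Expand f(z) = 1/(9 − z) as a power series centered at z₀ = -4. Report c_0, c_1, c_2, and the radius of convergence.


Let w = z − z₀, so z = z₀ + w.
Then 9 − z = 9 − (z₀ + w) = (9 − z₀) − w = 13 − w.
f(z) = 1/(13 − w) = (1/(13)) · 1/(1 − w/(13)) = Σ_{n≥0} w^n / (13)^(n+1).
So c_n = 1/(13)^(n+1):
  c_0 = 1/(13)^1 = 1/13.
  c_1 = 1/(13)^2 = 1/169.
  c_2 = 1/(13)^3 = 1/2197.
The series is valid for |w/d| < 1, i.e. |z − z₀| < |d|.
Radius of convergence: R = |9 − z₀| = |13| = 13 (distance from z₀ to the singularity z = 9).

c_0 = 1/13, c_1 = 1/169, c_2 = 1/2197; R = 13.


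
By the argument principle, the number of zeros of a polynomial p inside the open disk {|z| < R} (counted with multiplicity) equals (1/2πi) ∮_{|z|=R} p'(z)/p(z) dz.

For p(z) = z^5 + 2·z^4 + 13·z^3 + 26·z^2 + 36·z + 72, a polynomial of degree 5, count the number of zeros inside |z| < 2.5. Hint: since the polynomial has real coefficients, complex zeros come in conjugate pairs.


The zeros of p are: (0 + 2i), (0 - 2i), -2, (0 + 3i), (0 - 3i).
Their magnitudes are: 2, 2, 2, 3, 3.
Zeros with |z| < R = 2.5: (0 + 2i), (0 - 2i), -2.
Count = 3.
By the argument principle, (1/2πi) ∮_{|z|=R} p'(z)/p(z) dz equals exactly this count.

Number of zeros inside |z| < 2.5: 3.


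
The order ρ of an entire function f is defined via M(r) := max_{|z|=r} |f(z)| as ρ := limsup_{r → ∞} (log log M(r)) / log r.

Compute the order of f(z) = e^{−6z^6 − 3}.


|e^{−6z^6 − 3}| = e^{Re(-6·z^6) + -3} ≤ e^{6|z|^6 + -3} = e^{6r^6 + -3} on |z| = r, so ρ ≤ 6. Choosing z on |z|=r so that -6·z^6 is real positive (always possible by picking arg z appropriately) gives |f(z)| = e^{6r^6 + -3}, matching the bound. The additive constant -3 does not affect log log M(r) ~ 6·log r. Hence ρ = 6.
Therefore ρ = 6.

Order ρ = 6.


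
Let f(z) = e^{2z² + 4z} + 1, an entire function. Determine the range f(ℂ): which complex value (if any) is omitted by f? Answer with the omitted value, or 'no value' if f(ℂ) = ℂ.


Little Picard bounds the complement of f(ℂ) to at most one point.
The exponent g(z) = 2z² + 4z is a nonconstant polynomial, hence surjective onto ℂ. So e^{g(z)} takes every value in {e^w : w ∈ ℂ} = ℂ ∖ {0}. Adding 1 shifts the range to ℂ ∖ {1}. f omits exactly 1.

Omitted value: 1.


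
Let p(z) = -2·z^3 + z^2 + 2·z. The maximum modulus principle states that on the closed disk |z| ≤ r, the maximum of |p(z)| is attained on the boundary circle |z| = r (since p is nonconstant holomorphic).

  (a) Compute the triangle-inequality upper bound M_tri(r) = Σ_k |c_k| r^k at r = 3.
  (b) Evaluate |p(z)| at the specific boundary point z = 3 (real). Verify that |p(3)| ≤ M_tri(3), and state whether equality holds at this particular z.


Coefficients: c_0 = 0, c_1 = 2, c_2 = 1, c_3 = -2. Radius r = 3.
Part (a). Triangle bound: M_tri(r) = Σ_k |c_k| r^k
  = |0|·3^0 + |2|·3^1 + |1|·3^2 + |-2|·3^3
  = 0 + 6 + 9 + 54 = 69.
This bounds M(r) := max_{|z|=r} |p(z)| from above; equality holds iff all terms c_k z^k can be made to align in phase at a single z on |z|=r.
Part (b). At z = 3 (real, on the circle |z| = r):
  p(3) = (0)·3^0 + (2)·3^1 + (1)·3^2 + (-2)·3^3 = -39.
  |p(3)| = 39.
Check: |p(3)| = 39 ≤ 69 = M_tri(3). ✓ Equality does not hold at z = 3 (the coefficients have mixed signs, so the terms do not all align in phase there).

M_tri(3) = 69; |p(3)| = 39; equality at z=3: no.


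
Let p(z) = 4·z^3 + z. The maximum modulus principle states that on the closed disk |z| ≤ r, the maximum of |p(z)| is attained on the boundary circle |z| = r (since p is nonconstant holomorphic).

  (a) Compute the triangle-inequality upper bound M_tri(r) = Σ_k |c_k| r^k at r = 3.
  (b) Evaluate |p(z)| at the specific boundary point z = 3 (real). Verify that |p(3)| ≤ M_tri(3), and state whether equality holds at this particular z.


Coefficients: c_0 = 0, c_1 = 1, c_2 = 0, c_3 = 4. Radius r = 3.
Part (a). Triangle bound: M_tri(r) = Σ_k |c_k| r^k
  = |0|·3^0 + |1|·3^1 + |0|·3^2 + |4|·3^3
  = 0 + 3 + 0 + 108 = 111.
This bounds M(r) := max_{|z|=r} |p(z)| from above; equality holds iff all terms c_k z^k can be made to align in phase at a single z on |z|=r.
Part (b). At z = 3 (real, on the circle |z| = r):
  p(3) = (0)·3^0 + (1)·3^1 + (0)·3^2 + (4)·3^3 = 111.
  |p(3)| = 111.
Since all nonzero coefficients share the same sign, |p(3)| = 111 = M_tri(3); the triangle bound is attained at z = 3, so in fact M(r) = 111.

M_tri(3) = 111; |p(3)| = 111; equality at z=3: yes.


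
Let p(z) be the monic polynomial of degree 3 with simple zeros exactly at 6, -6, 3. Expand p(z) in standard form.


The polynomial is p(z) = ∏_{α ∈ S} (z − α), where S = {6, -6, 3}.
Expanding the product yields: p(z) = z^3 -3·z^2 -36·z + 108.
The resulting polynomial has degree 3 and real coefficients as required.

p(z) = z^3 -3·z^2 -36·z + 108.


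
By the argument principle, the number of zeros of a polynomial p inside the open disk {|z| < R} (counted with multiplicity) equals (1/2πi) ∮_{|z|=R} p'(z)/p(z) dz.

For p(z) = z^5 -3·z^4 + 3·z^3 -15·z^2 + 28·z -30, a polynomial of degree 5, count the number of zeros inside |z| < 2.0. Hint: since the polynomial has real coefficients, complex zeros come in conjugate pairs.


The zeros of p are: 3, (-1 + 2i), (-1 - 2i), (1 + 1i), (1 - 1i).
Their magnitudes are: 3, 2.236, 2.236, 1.414, 1.414.
Zeros with |z| < R = 2.0: (1 + 1i), (1 - 1i).
Count = 2.
By the argument principle, (1/2πi) ∮_{|z|=R} p'(z)/p(z) dz equals exactly this count.

Number of zeros inside |z| < 2.0: 2.


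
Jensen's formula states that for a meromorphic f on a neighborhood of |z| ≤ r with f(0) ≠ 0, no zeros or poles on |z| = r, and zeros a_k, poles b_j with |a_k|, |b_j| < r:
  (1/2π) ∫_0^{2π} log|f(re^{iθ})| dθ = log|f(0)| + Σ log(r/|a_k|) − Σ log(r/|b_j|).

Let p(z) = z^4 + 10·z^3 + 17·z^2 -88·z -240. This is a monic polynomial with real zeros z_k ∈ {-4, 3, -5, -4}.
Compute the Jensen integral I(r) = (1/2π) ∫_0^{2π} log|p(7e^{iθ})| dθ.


Zeros: -5, -4, -4, 3; r = 7.
Inside |z| < r: -5, -4, -4, 3. Outside (|z| ≥ r): ∅.
p(0) = -240, so log|p(0)| = log(240) = 5.4806.
Apply Jensen: I(r) = log|p(0)| + Σ_k log(r/|z_k|), summed over zeros inside |z| < r.
  log(r/|z_k|) for z_k = -4: log(7/4) = 0.5596
  log(r/|z_k|) for z_k = 3: log(7/3) = 0.8473
  log(r/|z_k|) for z_k = -5: log(7/5) = 0.3365
  log(r/|z_k|) for z_k = -4: log(7/4) = 0.5596
Sum over inside zeros: 2.3030.
I(r) = log|p(0)| + (inside sum) = 5.4806 + 2.3030 = 7.7836.
Closed form (all zeros inside, monic): I(r) = n·log(r) = 4·log(7) = 7.7836. ✓

I(r) ≈ 7.7836.


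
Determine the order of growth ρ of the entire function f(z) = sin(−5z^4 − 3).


Write sin(w) = (e^{iw} ± e^{−iw})/(2 or 2i), so |sin(w)| ≤ e^{|w|}. With w = −5z^4 − 3, |w| ≤ 5r^4 + 3 on |z|=r, giving M(r) ≤ e^{5r^4 + 3} and ρ ≤ 4. For the lower bound, choose z on |z|=r with -5z^4 purely imaginary of modulus 5r^4; then |sin(−5z^4 − 3)| grows like e^{5r^4}/2, so ρ ≥ 4. Hence ρ = 4.
Therefore ρ = 4.

Order ρ = 4.


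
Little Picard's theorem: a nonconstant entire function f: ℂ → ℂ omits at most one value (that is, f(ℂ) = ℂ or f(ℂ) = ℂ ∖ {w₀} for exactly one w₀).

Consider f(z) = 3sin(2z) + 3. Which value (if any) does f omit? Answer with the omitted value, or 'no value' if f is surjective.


Little Picard bounds the complement of f(ℂ) to at most one point.
sin is entire and surjective onto ℂ: for every w ∈ ℂ, sin(ζ) = w has a solution ζ ∈ ℂ (e.g., via the complex inverse arcsin). With ζ = 2z this gives z = ζ/(2). Then 3·sin(2z) takes every value in 3·ℂ = ℂ, and adding 3 is a bijection of ℂ. So f is surjective and omits no value. (Note: only on the real line is sin bounded by [−1, 1].)

Omitted value: no value.


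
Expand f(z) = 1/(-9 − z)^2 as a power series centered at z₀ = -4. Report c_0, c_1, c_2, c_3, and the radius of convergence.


Let w = z − z₀, so z = z₀ + w.
Then -9 − z = -9 − (z₀ + w) = (-9 − z₀) − w = -5 − w.
f(z) = 1/(-5 − w)^2 = (1/(-5)^2) · (1 − w/(-5))^{−2}.
By the binomial series (1−u)^{−2} = Σ_{n≥0} C(n+1, 1) u^n for |u|<1, with u = w/(-5):
  c_n = C(n+1, 1) / (-5)^(n+2).
  c_0 = 1/(-5)^2 = 1/25.
  c_1 = 2/(-5)^3 = -2/125.
  c_2 = 3/(-5)^4 = 3/625.
  c_3 = 4/(-5)^5 = -4/3125.
The series is valid for |w/d| < 1, i.e. |z − z₀| < |d|.
Radius of convergence: R = |-9 − z₀| = |-5| = 5 (distance from z₀ to the singularity z = -9).

c_0 = 1/25, c_1 = -2/125, c_2 = 3/625, c_3 = -4/3125; R = 5.


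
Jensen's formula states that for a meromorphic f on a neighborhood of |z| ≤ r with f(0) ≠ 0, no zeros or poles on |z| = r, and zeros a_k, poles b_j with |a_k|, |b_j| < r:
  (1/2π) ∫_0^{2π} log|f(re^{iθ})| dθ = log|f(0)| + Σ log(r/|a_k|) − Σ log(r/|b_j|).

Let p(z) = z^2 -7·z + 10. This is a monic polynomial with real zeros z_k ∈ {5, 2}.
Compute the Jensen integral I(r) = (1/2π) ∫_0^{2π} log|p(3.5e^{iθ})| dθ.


Zeros: 2, 5; r = 3.5.
Inside |z| < r: 2. Outside (|z| ≥ r): 5.
p(0) = 10, so log|p(0)| = log(10) = 2.3026.
Apply Jensen: I(r) = log|p(0)| + Σ_k log(r/|z_k|), summed over zeros inside |z| < r.
  log(r/|z_k|) for z_k = 2: log(3.5/2) = 0.5596
  Outside zeros (5) contribute nothing to the Jensen sum.
Sum over inside zeros: 0.5596.
I(r) = log|p(0)| + (inside sum) = 2.3026 + 0.5596 = 2.8622.
Note: since some zeros are outside |z| ≤ r, the simplified n·log(r) form does NOT apply — only the inside zeros contribute.

I(r) ≈ 2.8622.


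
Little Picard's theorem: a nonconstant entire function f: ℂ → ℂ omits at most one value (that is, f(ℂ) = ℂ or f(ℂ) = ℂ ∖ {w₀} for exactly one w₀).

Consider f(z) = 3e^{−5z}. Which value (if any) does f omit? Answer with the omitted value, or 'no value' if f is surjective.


Little Picard bounds the complement of f(ℂ) to at most one point.
e^{−5z} is never zero on ℂ, so 3·e^{−5z} takes every value in ℂ ∖ {0}. Adding 0 shifts the range to ℂ ∖ {0}. Thus f omits exactly the value 0.

Omitted value: 0.


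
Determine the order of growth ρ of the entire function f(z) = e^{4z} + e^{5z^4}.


Each summand is entire of order 1 and 4 respectively (as in the single-exponential case). The order of a sum is at most the max of the orders, so ρ ≤ 4. For the lower bound: on |z|=r choose arg z so that 5z^4 is real positive; then |e^{5z^4}| = e^{5r^4} while |e^{4z}| ≤ e^{4r^1} = o(e^{5r^4}). So |f| ≥ e^{5r^4}(1 − o(1)) and ρ ≥ 4. Hence ρ = max(1, 4) = 4.
Therefore ρ = 4.

Order ρ = 4.


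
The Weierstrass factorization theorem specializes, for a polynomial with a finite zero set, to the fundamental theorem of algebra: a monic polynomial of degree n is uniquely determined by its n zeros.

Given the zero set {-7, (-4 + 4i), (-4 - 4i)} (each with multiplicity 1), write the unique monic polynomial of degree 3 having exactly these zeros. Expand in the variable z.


The polynomial is p(z) = ∏_{α ∈ S} (z − α), where S = {-7, (-4 + 4i), (-4 - 4i)}.
Expanding the product yields: p(z) = z^3 + 15·z^2 + 88·z + 224.
Note conjugate pairs combine to real quadratics: (z − (-4+4i))(z − (-4−4i)) = z² + 8z + 32.
The resulting polynomial has degree 3 and real coefficients as required.

p(z) = z^3 + 15·z^2 + 88·z + 224.


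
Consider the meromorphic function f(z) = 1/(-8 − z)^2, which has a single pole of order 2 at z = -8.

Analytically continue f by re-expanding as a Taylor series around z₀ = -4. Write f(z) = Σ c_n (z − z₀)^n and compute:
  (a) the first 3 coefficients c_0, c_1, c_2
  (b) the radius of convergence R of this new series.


Let w = z − z₀, so z = z₀ + w.
Then -8 − z = -8 − (z₀ + w) = (-8 − z₀) − w = -4 − w.
f(z) = 1/(-4 − w)^2 = (1/(-4)^2) · (1 − w/(-4))^{−2}.
By the binomial series (1−u)^{−2} = Σ_{n≥0} C(n+1, 1) u^n for |u|<1, with u = w/(-4):
  c_n = C(n+1, 1) / (-4)^(n+2).
  c_0 = 1/(-4)^2 = 1/16.
  c_1 = 2/(-4)^3 = -1/32.
  c_2 = 3/(-4)^4 = 3/256.
The series is valid for |w/d| < 1, i.e. |z − z₀| < |d|.
Radius of convergence: R = |-8 − z₀| = |-4| = 4 (distance from z₀ to the singularity z = -8).

c_0 = 1/16, c_1 = -1/32, c_2 = 3/256; R = 4.


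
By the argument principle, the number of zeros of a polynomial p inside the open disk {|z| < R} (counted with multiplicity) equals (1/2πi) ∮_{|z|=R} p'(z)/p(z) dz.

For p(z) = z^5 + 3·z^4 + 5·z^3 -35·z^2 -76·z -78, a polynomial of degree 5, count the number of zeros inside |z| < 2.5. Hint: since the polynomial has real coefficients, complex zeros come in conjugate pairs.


The zeros of p are: (-2 + 3i), (-2 - 3i), (-1 + 1i), (-1 - 1i), 3.
Their magnitudes are: 3.606, 3.606, 1.414, 1.414, 3.
Zeros with |z| < R = 2.5: (-1 + 1i), (-1 - 1i).
Count = 2.
By the argument principle, (1/2πi) ∮_{|z|=R} p'(z)/p(z) dz equals exactly this count.

Number of zeros inside |z| < 2.5: 2.


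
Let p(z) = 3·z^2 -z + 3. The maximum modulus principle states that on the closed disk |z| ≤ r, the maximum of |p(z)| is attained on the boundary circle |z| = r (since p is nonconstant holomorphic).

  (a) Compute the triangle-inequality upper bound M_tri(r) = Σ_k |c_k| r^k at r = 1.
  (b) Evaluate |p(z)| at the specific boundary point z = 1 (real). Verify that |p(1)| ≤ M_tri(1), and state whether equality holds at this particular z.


Coefficients: c_0 = 3, c_1 = -1, c_2 = 3. Radius r = 1.
Part (a). Triangle bound: M_tri(r) = Σ_k |c_k| r^k
  = |3|·1^0 + |-1|·1^1 + |3|·1^2
  = 3 + 1 + 3 = 7.
This bounds M(r) := max_{|z|=r} |p(z)| from above; equality holds iff all terms c_k z^k can be made to align in phase at a single z on |z|=r.
Part (b). At z = 1 (real, on the circle |z| = r):
  p(1) = (3)·1^0 + (-1)·1^1 + (3)·1^2 = 5.
  |p(1)| = 5.
Check: |p(1)| = 5 ≤ 7 = M_tri(1). ✓ Equality does not hold at z = 1 (the coefficients have mixed signs, so the terms do not all align in phase there).

M_tri(1) = 7; |p(1)| = 5; equality at z=1: no.


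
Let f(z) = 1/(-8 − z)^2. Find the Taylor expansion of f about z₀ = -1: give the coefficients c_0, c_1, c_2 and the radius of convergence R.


Let w = z − z₀, so z = z₀ + w.
Then -8 − z = -8 − (z₀ + w) = (-8 − z₀) − w = -7 − w.
f(z) = 1/(-7 − w)^2 = (1/(-7)^2) · (1 − w/(-7))^{−2}.
By the binomial series (1−u)^{−2} = Σ_{n≥0} C(n+1, 1) u^n for |u|<1, with u = w/(-7):
  c_n = C(n+1, 1) / (-7)^(n+2).
  c_0 = 1/(-7)^2 = 1/49.
  c_1 = 2/(-7)^3 = -2/343.
  c_2 = 3/(-7)^4 = 3/2401.
The series is valid for |w/d| < 1, i.e. |z − z₀| < |d|.
Radius of convergence: R = |-8 − z₀| = |-7| = 7 (distance from z₀ to the singularity z = -8).

c_0 = 1/49, c_1 = -2/343, c_2 = 3/2401; R = 7.


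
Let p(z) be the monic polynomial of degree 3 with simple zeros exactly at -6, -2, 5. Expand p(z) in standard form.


The polynomial is p(z) = ∏_{α ∈ S} (z − α), where S = {-6, -2, 5}.
Expanding the product yields: p(z) = z^3 + 3·z^2 -28·z -60.
The resulting polynomial has degree 3 and real coefficients as required.

p(z) = z^3 + 3·z^2 -28·z -60.


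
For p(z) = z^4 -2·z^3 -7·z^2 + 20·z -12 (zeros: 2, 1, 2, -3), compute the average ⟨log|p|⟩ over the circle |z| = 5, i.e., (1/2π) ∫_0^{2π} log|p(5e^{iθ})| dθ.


Zeros: -3, 1, 2, 2; r = 5.
Inside |z| < r: -3, 1, 2, 2. Outside (|z| ≥ r): ∅.
p(0) = -12, so log|p(0)| = log(12) = 2.4849.
Apply Jensen: I(r) = log|p(0)| + Σ_k log(r/|z_k|), summed over zeros inside |z| < r.
  log(r/|z_k|) for z_k = 2: log(5/2) = 0.9163
  log(r/|z_k|) for z_k = 1: log(5/1) = 1.6094
  log(r/|z_k|) for z_k = 2: log(5/2) = 0.9163
  log(r/|z_k|) for z_k = -3: log(5/3) = 0.5108
Sum over inside zeros: 3.9528.
I(r) = log|p(0)| + (inside sum) = 2.4849 + 3.9528 = 6.4378.
Closed form (all zeros inside, monic): I(r) = n·log(r) = 4·log(5) = 6.4378. ✓

I(r) ≈ 6.4378.


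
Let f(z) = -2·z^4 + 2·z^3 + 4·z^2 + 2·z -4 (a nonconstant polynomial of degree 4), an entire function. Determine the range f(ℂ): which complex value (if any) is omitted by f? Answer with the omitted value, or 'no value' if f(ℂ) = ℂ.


Little Picard bounds the complement of f(ℂ) to at most one point.
For every w ∈ ℂ, the equation p(z) − w = 0 is a nonconstant polynomial in z and hence has at least one root by the fundamental theorem of algebra. So p is surjective onto ℂ, omitting no value.

Omitted value: no value.


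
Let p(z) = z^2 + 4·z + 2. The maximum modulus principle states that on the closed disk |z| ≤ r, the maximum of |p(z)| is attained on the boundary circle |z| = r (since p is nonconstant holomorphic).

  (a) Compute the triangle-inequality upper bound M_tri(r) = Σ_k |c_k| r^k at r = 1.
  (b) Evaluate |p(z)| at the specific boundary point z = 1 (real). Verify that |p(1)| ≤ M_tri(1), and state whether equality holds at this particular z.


Coefficients: c_0 = 2, c_1 = 4, c_2 = 1. Radius r = 1.
Part (a). Triangle bound: M_tri(r) = Σ_k |c_k| r^k
  = |2|·1^0 + |4|·1^1 + |1|·1^2
  = 2 + 4 + 1 = 7.
This bounds M(r) := max_{|z|=r} |p(z)| from above; equality holds iff all terms c_k z^k can be made to align in phase at a single z on |z|=r.
Part (b). At z = 1 (real, on the circle |z| = r):
  p(1) = (2)·1^0 + (4)·1^1 + (1)·1^2 = 7.
  |p(1)| = 7.
Since all nonzero coefficients share the same sign, |p(1)| = 7 = M_tri(1); the triangle bound is attained at z = 1, so in fact M(r) = 7.

M_tri(1) = 7; |p(1)| = 7; equality at z=1: yes.


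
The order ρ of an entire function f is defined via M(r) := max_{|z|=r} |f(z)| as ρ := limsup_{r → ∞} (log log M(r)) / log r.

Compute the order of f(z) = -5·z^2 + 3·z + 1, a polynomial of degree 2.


|f(z)| ≤ Σ|c_k|·r^k = O(r^2) as r → ∞. Polynomial growth is O(e^{r^ε}) for every ε > 0 (since r^2/e^{r^ε} → 0), so ρ ≤ ε for all ε > 0, i.e. ρ = 0. Every nonconstant polynomial has order 0.
Therefore ρ = 0.

Order ρ = 0.


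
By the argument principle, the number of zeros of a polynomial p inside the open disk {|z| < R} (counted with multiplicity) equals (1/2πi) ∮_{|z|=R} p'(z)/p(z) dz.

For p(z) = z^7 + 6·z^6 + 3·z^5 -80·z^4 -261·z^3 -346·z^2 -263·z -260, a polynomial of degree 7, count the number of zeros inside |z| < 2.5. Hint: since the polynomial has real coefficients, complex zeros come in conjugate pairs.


The zeros of p are: (-3 + 2i), (-3 - 2i), (-2 + 1i), (-2 - 1i), (0 + 1i), (0 - 1i), 4.
Their magnitudes are: 3.606, 3.606, 2.236, 2.236, 1, 1, 4.
Zeros with |z| < R = 2.5: (-2 + 1i), (-2 - 1i), (0 + 1i), (0 - 1i).
Count = 4.
By the argument principle, (1/2πi) ∮_{|z|=R} p'(z)/p(z) dz equals exactly this count.

Number of zeros inside |z| < 2.5: 4.


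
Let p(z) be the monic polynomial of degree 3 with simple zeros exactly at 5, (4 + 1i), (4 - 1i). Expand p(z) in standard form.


The polynomial is p(z) = ∏_{α ∈ S} (z − α), where S = {5, (4 + 1i), (4 - 1i)}.
Expanding the product yields: p(z) = z^3 -13·z^2 + 57·z -85.
Note conjugate pairs combine to real quadratics: (z − (4+1i))(z − (4−1i)) = z² − 8z + 17.
The resulting polynomial has degree 3 and real coefficients as required.

p(z) = z^3 -13·z^2 + 57·z -85.


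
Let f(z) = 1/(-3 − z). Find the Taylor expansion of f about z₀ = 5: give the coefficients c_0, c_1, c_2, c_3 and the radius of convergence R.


Let w = z − z₀, so z = z₀ + w.
Then -3 − z = -3 − (z₀ + w) = (-3 − z₀) − w = -8 − w.
f(z) = 1/(-8 − w) = (1/(-8)) · 1/(1 − w/(-8)) = Σ_{n≥0} w^n / (-8)^(n+1).
So c_n = 1/(-8)^(n+1):
  c_0 = 1/(-8)^1 = -1/8.
  c_1 = 1/(-8)^2 = 1/64.
  c_2 = 1/(-8)^3 = -1/512.
  c_3 = 1/(-8)^4 = 1/4096.
The series is valid for |w/d| < 1, i.e. |z − z₀| < |d|.
Radius of convergence: R = |-3 − z₀| = |-8| = 8 (distance from z₀ to the singularity z = -3).

c_0 = -1/8, c_1 = 1/64, c_2 = -1/512, c_3 = 1/4096; R = 8.


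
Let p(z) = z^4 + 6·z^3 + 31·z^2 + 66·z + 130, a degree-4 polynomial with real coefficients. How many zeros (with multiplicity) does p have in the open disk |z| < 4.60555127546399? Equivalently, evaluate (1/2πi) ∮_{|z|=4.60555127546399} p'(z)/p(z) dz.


The zeros of p are: (-1 + 3i), (-1 - 3i), (-2 + 3i), (-2 - 3i).
Their magnitudes are: 3.162, 3.162, 3.606, 3.606.
Zeros with |z| < R = 4.60555127546399: (-1 + 3i), (-1 - 3i), (-2 + 3i), (-2 - 3i).
Count = 4.
By the argument principle, (1/2πi) ∮_{|z|=R} p'(z)/p(z) dz equals exactly this count.

Number of zeros inside |z| < 4.60555127546399: 4.


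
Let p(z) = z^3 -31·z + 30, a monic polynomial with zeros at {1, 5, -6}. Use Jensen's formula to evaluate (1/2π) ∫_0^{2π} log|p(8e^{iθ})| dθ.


Zeros: -6, 1, 5; r = 8.
Inside |z| < r: -6, 1, 5. Outside (|z| ≥ r): ∅.
p(0) = 30, so log|p(0)| = log(30) = 3.4012.
Apply Jensen: I(r) = log|p(0)| + Σ_k log(r/|z_k|), summed over zeros inside |z| < r.
  log(r/|z_k|) for z_k = 1: log(8/1) = 2.0794
  log(r/|z_k|) for z_k = 5: log(8/5) = 0.4700
  log(r/|z_k|) for z_k = -6: log(8/6) = 0.2877
Sum over inside zeros: 2.8371.
I(r) = log|p(0)| + (inside sum) = 3.4012 + 2.8371 = 6.2383.
Closed form (all zeros inside, monic): I(r) = n·log(r) = 3·log(8) = 6.2383. ✓

I(r) ≈ 6.2383.


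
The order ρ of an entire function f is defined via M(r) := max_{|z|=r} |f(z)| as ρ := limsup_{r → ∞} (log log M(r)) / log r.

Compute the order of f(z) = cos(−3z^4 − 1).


Write cos(w) = (e^{iw} ± e^{−iw})/(2 or 2i), so |cos(w)| ≤ e^{|w|}. With w = −3z^4 − 1, |w| ≤ 3r^4 + 1 on |z|=r, giving M(r) ≤ e^{3r^4 + 1} and ρ ≤ 4. For the lower bound, choose z on |z|=r with -3z^4 purely imaginary of modulus 3r^4; then |cos(−3z^4 − 1)| grows like e^{3r^4}/2, so ρ ≥ 4. Hence ρ = 4.
Therefore ρ = 4.

Order ρ = 4.


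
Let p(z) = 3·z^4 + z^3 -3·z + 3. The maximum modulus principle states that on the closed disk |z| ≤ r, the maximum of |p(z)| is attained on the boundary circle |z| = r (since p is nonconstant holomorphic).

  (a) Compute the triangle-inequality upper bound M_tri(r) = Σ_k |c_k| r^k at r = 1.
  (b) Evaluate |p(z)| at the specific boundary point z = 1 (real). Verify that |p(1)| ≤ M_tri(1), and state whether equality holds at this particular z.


Coefficients: c_0 = 3, c_1 = -3, c_2 = 0, c_3 = 1, c_4 = 3. Radius r = 1.
Part (a). Triangle bound: M_tri(r) = Σ_k |c_k| r^k
  = |3|·1^0 + |-3|·1^1 + |0|·1^2 + |1|·1^3 + |3|·1^4
  = 3 + 3 + 0 + 1 + 3 = 10.
This bounds M(r) := max_{|z|=r} |p(z)| from above; equality holds iff all terms c_k z^k can be made to align in phase at a single z on |z|=r.
Part (b). At z = 1 (real, on the circle |z| = r):
  p(1) = (3)·1^0 + (-3)·1^1 + (0)·1^2 + (1)·1^3 + (3)·1^4 = 4.
  |p(1)| = 4.
Check: |p(1)| = 4 ≤ 10 = M_tri(1). ✓ Equality does not hold at z = 1 (the coefficients have mixed signs, so the terms do not all align in phase there).

M_tri(1) = 10; |p(1)| = 4; equality at z=1: no.
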